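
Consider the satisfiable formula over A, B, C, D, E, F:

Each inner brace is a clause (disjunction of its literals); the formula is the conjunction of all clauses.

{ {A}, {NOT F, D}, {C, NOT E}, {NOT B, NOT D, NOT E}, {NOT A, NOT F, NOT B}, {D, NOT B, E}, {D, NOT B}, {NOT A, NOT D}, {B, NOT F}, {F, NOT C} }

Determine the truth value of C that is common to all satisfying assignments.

False

Suppose C = true.
The clause (A) is unit, so A = true.
The clause (NOT D) is unit, so D = false.
The clause (NOT F) is unit, so F = false.
That conflicts with the unit clause (F).
So every satisfying assignment has C = False.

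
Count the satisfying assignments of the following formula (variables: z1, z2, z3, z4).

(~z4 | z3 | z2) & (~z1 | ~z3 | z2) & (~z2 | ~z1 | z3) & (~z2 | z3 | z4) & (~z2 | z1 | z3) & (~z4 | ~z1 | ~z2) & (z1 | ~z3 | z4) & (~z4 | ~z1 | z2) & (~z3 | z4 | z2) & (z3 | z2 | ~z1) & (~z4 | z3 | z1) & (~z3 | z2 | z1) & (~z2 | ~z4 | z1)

2

There are 2^4 = 16 truth assignments over (z1, z2, z3, z4).
Check each against the 13 clauses (columns in the order z1, z2, z3, z4):
  F F F F  ✓ satisfies all
  F F F T  ✗ fails (~z4 | z3 | z2)
  F F T F  ✗ fails (z1 | ~z3 | z4)
  F F T T  ✗ fails (~z3 | z2 | z1)
  F T F F  ✗ fails (~z2 | z3 | z4)
  F T F T  ✗ fails (~z2 | z1 | z3)
  F T T F  ✗ fails (z1 | ~z3 | z4)
  F T T T  ✗ fails (~z2 | ~z4 | z1)
  T F F F  ✗ fails (z3 | z2 | ~z1)
  T F F T  ✗ fails (~z4 | z3 | z2)
  T F T F  ✗ fails (~z1 | ~z3 | z2)
  T F T T  ✗ fails (~z1 | ~z3 | z2)
  T T F F  ✗ fails (~z2 | ~z1 | z3)
  T T F T  ✗ fails (~z2 | ~z1 | z3)
  T T T F  ✓ satisfies all
  T T T T  ✗ fails (~z4 | ~z1 | ~z2)
2 of the 16 rows are models.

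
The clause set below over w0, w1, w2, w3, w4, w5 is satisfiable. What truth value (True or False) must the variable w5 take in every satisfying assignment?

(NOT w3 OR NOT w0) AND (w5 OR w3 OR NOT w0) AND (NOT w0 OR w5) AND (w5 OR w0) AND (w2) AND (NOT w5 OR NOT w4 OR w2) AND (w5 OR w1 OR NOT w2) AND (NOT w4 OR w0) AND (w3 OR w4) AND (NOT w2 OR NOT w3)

Suppose w5 = false.
From the singleton clause (NOT w0), w0 = false.
But (w0) is also a unit clause — contradiction.
So every satisfying assignment has w5 = True.

True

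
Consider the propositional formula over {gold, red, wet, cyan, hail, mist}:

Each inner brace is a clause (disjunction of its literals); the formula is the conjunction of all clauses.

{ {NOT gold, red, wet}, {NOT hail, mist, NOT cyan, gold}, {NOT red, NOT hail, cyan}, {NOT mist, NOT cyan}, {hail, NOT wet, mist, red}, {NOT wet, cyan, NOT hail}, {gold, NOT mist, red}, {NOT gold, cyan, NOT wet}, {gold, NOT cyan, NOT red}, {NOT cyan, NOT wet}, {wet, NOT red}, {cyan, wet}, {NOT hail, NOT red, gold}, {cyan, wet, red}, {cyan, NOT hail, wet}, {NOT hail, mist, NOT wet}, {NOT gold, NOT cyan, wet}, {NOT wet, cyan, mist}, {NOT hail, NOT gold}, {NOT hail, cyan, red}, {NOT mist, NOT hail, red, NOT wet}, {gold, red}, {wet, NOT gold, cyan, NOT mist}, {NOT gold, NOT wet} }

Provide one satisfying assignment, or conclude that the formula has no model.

gold: false; red: true; wet: true; cyan: false; hail: false; mist: true

Suppose mist = true.
Unit clause (NOT cyan) forces cyan = false.
Unit clause (wet) forces wet = true.
Unit clause (NOT hail) forces hail = false.
Unit clause (NOT gold) forces gold = false.
Unit clause (red) forces red = true.
This assignment satisfies each clause.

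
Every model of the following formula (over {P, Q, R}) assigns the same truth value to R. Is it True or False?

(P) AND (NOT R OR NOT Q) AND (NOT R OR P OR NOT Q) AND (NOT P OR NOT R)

Suppose R = true.
Unit clause (P) forces P = true.
But (NOT P) is also a unit clause — contradiction.
So every satisfying assignment has R = False.

False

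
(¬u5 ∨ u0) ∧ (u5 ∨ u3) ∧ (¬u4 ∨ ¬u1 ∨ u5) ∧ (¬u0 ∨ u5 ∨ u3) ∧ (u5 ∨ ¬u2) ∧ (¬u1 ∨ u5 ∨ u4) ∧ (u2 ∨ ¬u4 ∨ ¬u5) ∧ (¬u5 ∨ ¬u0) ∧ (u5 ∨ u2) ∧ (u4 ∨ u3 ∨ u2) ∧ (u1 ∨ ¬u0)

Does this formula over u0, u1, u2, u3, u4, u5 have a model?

No

Try u5 = False.
From the singleton clause (u3), u3 = True.
From the singleton clause (¬u2), u2 = False.
Now (u2) is unsatisfied and unit — conflict.
That branch fails; take u5 = True instead.
From the singleton clause (u0), u0 = True.
Now (¬u0) is unsatisfied and unit — conflict.
Either choice for u5 ends in contradiction.
No assignment satisfies every clause.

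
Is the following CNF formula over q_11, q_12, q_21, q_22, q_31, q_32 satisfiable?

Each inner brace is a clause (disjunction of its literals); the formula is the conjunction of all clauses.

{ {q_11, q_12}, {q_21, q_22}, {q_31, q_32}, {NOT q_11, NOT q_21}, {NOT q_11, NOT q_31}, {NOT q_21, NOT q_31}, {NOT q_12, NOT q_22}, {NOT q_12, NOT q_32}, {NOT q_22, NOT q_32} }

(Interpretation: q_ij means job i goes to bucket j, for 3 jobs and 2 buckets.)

Branch on q_11: set q_11 = true.
The clause (NOT q_21) is unit, so q_21 = false.
The clause (q_22) is unit, so q_22 = true.
The clause (NOT q_31) is unit, so q_31 = false.
The clause (q_32) is unit, so q_32 = true.
Now (NOT q_32) is unsatisfied and unit — conflict.
Undo q_11 and try q_11 = false.
The clause (q_12) is unit, so q_12 = true.
The clause (NOT q_22) is unit, so q_22 = false.
The clause (q_21) is unit, so q_21 = true.
The clause (NOT q_31) is unit, so q_31 = false.
The clause (q_32) is unit, so q_32 = true.
Now (NOT q_32) is unsatisfied and unit — conflict.
Both values of q_11 lead to a conflict.
No assignment satisfies every clause.

Unsatisfiable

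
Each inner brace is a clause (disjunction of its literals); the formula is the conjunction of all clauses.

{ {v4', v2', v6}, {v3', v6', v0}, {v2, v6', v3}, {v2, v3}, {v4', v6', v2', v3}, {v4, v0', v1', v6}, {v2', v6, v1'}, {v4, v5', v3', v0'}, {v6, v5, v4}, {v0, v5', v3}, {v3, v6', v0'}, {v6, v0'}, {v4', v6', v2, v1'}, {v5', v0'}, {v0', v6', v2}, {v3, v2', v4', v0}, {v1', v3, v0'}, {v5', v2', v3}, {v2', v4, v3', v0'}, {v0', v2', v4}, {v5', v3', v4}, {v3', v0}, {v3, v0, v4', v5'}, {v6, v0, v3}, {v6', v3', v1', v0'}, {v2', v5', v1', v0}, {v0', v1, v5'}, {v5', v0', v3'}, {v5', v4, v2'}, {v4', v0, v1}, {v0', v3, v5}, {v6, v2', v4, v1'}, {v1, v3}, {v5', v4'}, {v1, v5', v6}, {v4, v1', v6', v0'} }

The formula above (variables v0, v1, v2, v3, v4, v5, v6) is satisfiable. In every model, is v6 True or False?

Suppose v6 = 0.
The clause (v0') is unit, so v0 = 0.
The clause (v3') is unit, so v3 = 0.
That conflicts with the unit clause (v3).
So every satisfying assignment has v6 = True.

True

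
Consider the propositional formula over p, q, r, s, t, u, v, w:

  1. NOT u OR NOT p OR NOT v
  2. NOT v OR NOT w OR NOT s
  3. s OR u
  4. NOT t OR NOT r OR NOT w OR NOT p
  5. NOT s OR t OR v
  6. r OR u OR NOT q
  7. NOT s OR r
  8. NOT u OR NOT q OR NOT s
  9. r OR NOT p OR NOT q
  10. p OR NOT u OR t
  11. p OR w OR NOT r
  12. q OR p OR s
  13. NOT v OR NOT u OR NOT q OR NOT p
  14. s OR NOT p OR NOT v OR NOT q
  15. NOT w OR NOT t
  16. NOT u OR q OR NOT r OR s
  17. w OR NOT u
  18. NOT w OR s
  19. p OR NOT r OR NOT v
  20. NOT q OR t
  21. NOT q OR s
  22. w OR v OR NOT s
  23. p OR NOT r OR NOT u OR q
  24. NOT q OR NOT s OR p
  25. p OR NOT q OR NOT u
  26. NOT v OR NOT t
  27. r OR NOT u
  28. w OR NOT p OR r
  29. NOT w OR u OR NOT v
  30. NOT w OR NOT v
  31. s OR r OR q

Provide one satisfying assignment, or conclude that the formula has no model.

p=true; q=false; r=true; s=true; t=false; u=false; v=true; w=false

Suppose s = true.
(r) alone gives r = true.
Suppose v = true.
(NOT w) alone gives w = false.
(p) alone gives p = true.
(NOT u) alone gives u = false.
(NOT t) alone gives t = false.
(NOT q) alone gives q = false.
All clauses are satisfied.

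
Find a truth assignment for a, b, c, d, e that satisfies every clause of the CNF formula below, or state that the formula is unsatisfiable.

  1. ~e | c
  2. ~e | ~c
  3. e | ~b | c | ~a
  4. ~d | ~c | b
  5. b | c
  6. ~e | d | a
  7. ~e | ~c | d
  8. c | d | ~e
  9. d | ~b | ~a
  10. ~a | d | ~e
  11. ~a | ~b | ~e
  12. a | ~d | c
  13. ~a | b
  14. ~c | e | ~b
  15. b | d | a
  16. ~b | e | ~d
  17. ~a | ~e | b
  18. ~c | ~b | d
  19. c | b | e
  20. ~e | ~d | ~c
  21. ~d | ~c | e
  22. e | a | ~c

a ↦ 0; b ↦ 1; c ↦ 0; d ↦ 0; e ↦ 0

Branch on e: set e = 0.
Branch on b: set b = 1.
Unit clause (~c) forces c = 0.
Unit clause (~a) forces a = 0.
Unit clause (~d) forces d = 0.
This assignment satisfies each clause.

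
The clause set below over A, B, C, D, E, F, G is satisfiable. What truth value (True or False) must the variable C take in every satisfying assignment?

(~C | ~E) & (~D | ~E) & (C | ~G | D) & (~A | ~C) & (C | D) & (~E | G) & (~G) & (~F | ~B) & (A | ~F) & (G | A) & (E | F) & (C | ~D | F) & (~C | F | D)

Suppose C = 1.
From the singleton clause (~E), E = 0.
From the singleton clause (~A), A = 0.
From the singleton clause (~G), G = 0.
Now (G) is unsatisfied and unit — conflict.
So every satisfying assignment has C = False.

False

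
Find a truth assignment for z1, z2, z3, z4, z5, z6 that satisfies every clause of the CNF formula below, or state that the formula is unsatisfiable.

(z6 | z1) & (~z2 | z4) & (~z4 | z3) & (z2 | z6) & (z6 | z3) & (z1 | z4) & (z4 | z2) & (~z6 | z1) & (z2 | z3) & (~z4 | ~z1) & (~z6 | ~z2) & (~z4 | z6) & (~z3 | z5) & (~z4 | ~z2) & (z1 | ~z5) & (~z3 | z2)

Case z6 = 1:
The clause (z1) is unit, so z1 = 1.
The clause (~z4) is unit, so z4 = 0.
The clause (~z2) is unit, so z2 = 0.
Now (z2) is unsatisfied and unit — conflict.
Backtrack on z6: now try z6 = 0.
The clause (z1) is unit, so z1 = 1.
The clause (z2) is unit, so z2 = 1.
The clause (z4) is unit, so z4 = 1.
Now (~z4) is unsatisfied and unit — conflict.
Either choice for z6 ends in contradiction.

UNSATISFIABLE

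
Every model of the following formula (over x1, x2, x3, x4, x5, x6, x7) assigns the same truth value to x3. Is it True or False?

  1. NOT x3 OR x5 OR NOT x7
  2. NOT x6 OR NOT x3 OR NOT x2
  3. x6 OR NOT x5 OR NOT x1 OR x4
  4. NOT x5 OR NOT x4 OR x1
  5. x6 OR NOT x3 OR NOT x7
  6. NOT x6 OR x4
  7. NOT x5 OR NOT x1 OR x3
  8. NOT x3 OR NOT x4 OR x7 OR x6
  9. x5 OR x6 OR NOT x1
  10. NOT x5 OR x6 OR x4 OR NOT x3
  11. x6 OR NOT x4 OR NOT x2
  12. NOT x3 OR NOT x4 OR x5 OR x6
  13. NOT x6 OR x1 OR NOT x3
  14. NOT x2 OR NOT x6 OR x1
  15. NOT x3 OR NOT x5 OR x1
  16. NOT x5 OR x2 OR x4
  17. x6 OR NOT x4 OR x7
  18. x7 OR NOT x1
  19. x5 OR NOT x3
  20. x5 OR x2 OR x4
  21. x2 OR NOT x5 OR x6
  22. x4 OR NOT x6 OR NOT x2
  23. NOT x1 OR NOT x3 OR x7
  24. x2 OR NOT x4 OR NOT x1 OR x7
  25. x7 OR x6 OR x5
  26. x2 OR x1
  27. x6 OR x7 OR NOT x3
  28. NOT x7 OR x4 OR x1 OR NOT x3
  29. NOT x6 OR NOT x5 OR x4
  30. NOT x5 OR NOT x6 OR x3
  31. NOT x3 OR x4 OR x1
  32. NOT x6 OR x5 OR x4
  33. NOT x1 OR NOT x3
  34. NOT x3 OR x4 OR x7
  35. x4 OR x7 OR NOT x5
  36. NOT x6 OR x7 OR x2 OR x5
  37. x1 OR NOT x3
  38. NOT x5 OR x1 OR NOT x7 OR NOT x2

Suppose x3 = true.
The clause (x5) is unit, so x5 = true.
The clause (x1) is unit, so x1 = true.
That conflicts with the unit clause (NOT x1).
So every satisfying assignment has x3 = False.

False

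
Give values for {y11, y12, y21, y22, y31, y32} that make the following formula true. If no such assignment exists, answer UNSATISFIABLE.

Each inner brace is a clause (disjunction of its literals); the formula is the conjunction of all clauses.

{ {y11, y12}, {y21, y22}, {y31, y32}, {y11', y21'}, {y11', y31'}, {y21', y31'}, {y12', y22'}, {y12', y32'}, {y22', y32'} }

UNSATISFIABLE

Branch on y11: set y11 = 1.
Unit clause (y21') forces y21 = 0.
Unit clause (y22) forces y22 = 1.
Unit clause (y31') forces y31 = 0.
Unit clause (y32) forces y32 = 1.
But (y32') is also a unit clause — contradiction.
That branch fails; take y11 = 0 instead.
Unit clause (y12) forces y12 = 1.
Unit clause (y22') forces y22 = 0.
Unit clause (y21) forces y21 = 1.
Unit clause (y31') forces y31 = 0.
Unit clause (y32) forces y32 = 1.
But (y32') is also a unit clause — contradiction.
Either choice for y11 ends in contradiction.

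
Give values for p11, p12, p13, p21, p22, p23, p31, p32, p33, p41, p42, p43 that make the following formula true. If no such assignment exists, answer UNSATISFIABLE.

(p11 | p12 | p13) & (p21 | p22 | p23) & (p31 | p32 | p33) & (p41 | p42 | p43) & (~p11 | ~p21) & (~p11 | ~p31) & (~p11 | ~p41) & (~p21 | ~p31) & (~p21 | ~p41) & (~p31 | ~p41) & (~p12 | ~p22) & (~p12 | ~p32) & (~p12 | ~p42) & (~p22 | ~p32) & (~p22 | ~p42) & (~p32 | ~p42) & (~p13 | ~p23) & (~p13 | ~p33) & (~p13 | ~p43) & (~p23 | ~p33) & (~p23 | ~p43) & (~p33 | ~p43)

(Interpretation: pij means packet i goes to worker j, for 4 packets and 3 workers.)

Branch on p11: set p11 = 0.
Branch on p12: set p12 = 1.
Unit clause (~p22) forces p22 = 0.
Unit clause (~p32) forces p32 = 0.
Unit clause (~p42) forces p42 = 0.
Branch on p21: set p21 = 1.
Unit clause (~p31) forces p31 = 0.
Unit clause (p33) forces p33 = 1.
Unit clause (~p41) forces p41 = 0.
Unit clause (p43) forces p43 = 1.
Now (~p43) is unsatisfied and unit — conflict.
So p21 must be the other value — set p21 = 0.
Unit clause (p23) forces p23 = 1.
Unit clause (~p13) forces p13 = 0.
Unit clause (~p33) forces p33 = 0.
Unit clause (p31) forces p31 = 1.
Unit clause (~p41) forces p41 = 0.
Unit clause (p43) forces p43 = 1.
Now (~p43) is unsatisfied and unit — conflict.
Either choice for p21 ends in contradiction.
So p12 must be the other value — set p12 = 0.
Unit clause (p13) forces p13 = 1.
Unit clause (~p23) forces p23 = 0.
Unit clause (~p33) forces p33 = 0.
Unit clause (~p43) forces p43 = 0.
Branch on p21: set p21 = 1.
Unit clause (~p31) forces p31 = 0.
Unit clause (p32) forces p32 = 1.
Unit clause (~p41) forces p41 = 0.
Unit clause (p42) forces p42 = 1.
Now (~p42) is unsatisfied and unit — conflict.
So p21 must be the other value — set p21 = 0.
Unit clause (p22) forces p22 = 1.
Unit clause (~p32) forces p32 = 0.
Unit clause (p31) forces p31 = 1.
Unit clause (~p41) forces p41 = 0.
Unit clause (p42) forces p42 = 1.
Now (~p42) is unsatisfied and unit — conflict.
Either choice for p21 ends in contradiction.
Either choice for p12 ends in contradiction.
So p11 must be the other value — set p11 = 1.
Unit clause (~p21) forces p21 = 0.
Unit clause (~p31) forces p31 = 0.
Unit clause (~p41) forces p41 = 0.
Branch on p22: set p22 = 1.
Unit clause (~p12) forces p12 = 0.
Unit clause (~p32) forces p32 = 0.
Unit clause (p33) forces p33 = 1.
Unit clause (~p42) forces p42 = 0.
Unit clause (p43) forces p43 = 1.
Now (~p43) is unsatisfied and unit — conflict.
So p22 must be the other value — set p22 = 0.
Unit clause (p23) forces p23 = 1.
Unit clause (~p13) forces p13 = 0.
Unit clause (~p33) forces p33 = 0.
Unit clause (p32) forces p32 = 1.
Unit clause (~p12) forces p12 = 0.
Unit clause (~p42) forces p42 = 0.
Unit clause (p43) forces p43 = 1.
Now (~p43) is unsatisfied and unit — conflict.
Either choice for p22 ends in contradiction.
Either choice for p11 ends in contradiction.

UNSATISFIABLE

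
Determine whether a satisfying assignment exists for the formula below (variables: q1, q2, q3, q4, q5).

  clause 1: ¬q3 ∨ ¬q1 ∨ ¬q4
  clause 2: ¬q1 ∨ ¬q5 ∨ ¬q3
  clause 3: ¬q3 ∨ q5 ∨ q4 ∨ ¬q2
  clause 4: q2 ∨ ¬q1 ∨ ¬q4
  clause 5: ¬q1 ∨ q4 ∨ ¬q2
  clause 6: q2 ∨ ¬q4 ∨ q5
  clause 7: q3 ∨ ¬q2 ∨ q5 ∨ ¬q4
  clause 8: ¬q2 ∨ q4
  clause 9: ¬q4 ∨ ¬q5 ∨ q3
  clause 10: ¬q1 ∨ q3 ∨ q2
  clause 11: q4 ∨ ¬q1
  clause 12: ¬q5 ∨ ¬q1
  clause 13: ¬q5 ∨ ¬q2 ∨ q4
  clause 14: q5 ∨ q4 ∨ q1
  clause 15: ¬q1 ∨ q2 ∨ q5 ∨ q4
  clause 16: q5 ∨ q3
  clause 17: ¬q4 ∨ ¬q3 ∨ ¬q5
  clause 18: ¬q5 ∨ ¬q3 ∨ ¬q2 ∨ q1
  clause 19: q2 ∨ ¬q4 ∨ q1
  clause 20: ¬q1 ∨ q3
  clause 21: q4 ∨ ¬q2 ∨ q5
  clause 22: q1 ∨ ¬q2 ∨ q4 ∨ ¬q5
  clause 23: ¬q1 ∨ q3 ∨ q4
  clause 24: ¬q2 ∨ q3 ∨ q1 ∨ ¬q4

Suppose q2 = False.
Suppose q1 = False.
The clause (¬q4) is unit, so q4 = False.
The clause (q5) is unit, so q5 = True.
Every clause is now satisfied; q3 is unconstrained.
A satisfying assignment: q1 ↦ False; q2 ↦ False; q3 ↦ True; q4 ↦ False; q5 ↦ True.

Satisfiable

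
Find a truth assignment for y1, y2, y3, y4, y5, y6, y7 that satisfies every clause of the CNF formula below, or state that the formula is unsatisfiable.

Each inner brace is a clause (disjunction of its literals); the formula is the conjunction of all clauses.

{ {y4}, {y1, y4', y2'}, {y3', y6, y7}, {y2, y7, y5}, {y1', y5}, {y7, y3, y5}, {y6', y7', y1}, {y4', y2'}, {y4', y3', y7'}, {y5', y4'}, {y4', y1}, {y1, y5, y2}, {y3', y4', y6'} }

UNSATISFIABLE

Unit clause (y4) forces y4 = 1.
Unit clause (y2') forces y2 = 0.
Unit clause (y5') forces y5 = 0.
Unit clause (y7) forces y7 = 1.
Unit clause (y1') forces y1 = 0.
Now (y1) is unsatisfied and unit — conflict.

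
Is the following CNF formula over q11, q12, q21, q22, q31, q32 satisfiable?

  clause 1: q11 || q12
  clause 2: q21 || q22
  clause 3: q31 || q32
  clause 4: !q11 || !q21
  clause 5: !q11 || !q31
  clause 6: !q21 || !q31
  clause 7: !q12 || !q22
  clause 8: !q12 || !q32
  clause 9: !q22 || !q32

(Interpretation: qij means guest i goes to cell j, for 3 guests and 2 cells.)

No, unsatisfiable

Case q11 = true:
(!q21) alone gives q21 = false.
(q22) alone gives q22 = true.
(!q31) alone gives q31 = false.
(q32) alone gives q32 = true.
But (!q32) is also a unit clause — contradiction.
That branch fails; take q11 = false instead.
(q12) alone gives q12 = true.
(!q22) alone gives q22 = false.
(q21) alone gives q21 = true.
(!q31) alone gives q31 = false.
(q32) alone gives q32 = true.
But (!q32) is also a unit clause — contradiction.
Either choice for q11 ends in contradiction.
No assignment satisfies every clause.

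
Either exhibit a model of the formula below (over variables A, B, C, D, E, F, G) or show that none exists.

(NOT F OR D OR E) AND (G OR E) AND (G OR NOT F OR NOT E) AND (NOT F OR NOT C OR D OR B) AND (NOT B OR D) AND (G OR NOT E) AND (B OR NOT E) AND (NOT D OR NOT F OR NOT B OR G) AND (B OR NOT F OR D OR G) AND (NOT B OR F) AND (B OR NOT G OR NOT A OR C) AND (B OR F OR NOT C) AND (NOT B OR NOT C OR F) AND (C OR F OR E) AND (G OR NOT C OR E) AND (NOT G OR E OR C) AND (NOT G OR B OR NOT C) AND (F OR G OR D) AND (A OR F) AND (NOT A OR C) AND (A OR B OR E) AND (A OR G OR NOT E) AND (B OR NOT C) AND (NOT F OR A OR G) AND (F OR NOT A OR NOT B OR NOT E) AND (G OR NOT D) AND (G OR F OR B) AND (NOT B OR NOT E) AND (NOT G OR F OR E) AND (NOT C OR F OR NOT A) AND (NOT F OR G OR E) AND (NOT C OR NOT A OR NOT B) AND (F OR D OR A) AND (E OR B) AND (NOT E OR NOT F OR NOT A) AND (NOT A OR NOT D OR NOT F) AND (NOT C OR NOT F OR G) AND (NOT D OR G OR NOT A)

Suppose G = true.
Suppose B = true.
(D) alone gives D = true.
(F) alone gives F = true.
(NOT E) alone gives E = false.
(C) alone gives C = true.
(NOT A) alone gives A = false.
All clauses are satisfied.

A=false; B=true; C=true; D=true; E=false; F=true; G=true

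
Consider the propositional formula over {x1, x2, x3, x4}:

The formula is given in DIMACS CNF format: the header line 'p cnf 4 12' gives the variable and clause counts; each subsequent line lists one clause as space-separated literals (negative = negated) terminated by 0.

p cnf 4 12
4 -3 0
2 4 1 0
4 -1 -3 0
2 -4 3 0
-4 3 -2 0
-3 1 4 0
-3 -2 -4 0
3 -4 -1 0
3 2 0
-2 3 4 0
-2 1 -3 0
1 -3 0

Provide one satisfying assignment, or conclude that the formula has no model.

Case x4 = True:
Case x2 = False:
From the singleton clause (x3), x3 = True.
From the singleton clause (x1), x1 = True.
All clauses are satisfied.

x1 ↦ True,  x2 ↦ False,  x3 ↦ True,  x4 ↦ True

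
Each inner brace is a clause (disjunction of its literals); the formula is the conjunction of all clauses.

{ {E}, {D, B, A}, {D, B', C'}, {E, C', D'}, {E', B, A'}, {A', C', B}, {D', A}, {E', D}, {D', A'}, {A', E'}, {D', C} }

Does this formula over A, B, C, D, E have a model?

The clause (E) is unit, so E = 1.
The clause (D) is unit, so D = 1.
The clause (A) is unit, so A = 1.
But (A') is also a unit clause — contradiction.
No assignment satisfies every clause.

No, unsatisfiable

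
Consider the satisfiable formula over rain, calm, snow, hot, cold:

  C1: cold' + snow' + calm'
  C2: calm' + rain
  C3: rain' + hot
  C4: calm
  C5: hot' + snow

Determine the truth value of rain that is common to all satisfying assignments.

True

Suppose rain = 0.
(calm') alone gives calm = 0.
That conflicts with the unit clause (calm).
So every satisfying assignment has rain = True.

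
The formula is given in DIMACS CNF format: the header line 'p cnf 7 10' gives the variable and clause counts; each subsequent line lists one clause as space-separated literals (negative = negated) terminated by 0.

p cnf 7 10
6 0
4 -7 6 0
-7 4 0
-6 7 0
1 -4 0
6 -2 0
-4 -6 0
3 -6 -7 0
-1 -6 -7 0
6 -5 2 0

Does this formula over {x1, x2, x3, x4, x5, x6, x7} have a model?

No

From the singleton clause (x6), x6 = True.
From the singleton clause (x7), x7 = True.
From the singleton clause (x4), x4 = True.
That conflicts with the unit clause (¬x4).
No assignment satisfies every clause.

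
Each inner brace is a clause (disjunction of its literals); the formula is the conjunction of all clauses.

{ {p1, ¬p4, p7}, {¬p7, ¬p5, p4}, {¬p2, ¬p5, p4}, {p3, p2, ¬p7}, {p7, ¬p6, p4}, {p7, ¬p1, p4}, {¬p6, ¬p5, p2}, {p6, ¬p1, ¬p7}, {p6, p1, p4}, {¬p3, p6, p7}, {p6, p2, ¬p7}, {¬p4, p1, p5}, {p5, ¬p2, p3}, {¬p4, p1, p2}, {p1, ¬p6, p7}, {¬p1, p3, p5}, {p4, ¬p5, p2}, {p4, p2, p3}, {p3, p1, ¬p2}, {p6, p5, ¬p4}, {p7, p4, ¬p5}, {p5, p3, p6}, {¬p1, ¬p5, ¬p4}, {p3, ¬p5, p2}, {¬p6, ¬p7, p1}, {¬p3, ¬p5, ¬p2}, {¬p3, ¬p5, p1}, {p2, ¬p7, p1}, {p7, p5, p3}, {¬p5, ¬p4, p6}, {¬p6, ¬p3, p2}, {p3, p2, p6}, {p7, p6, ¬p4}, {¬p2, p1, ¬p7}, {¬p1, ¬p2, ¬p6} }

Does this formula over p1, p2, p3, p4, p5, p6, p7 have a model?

No, unsatisfiable

Suppose p1 = True.
Suppose p7 = True.
From the singleton clause (p6), p6 = True.
From the singleton clause (¬p2), p2 = False.
From the singleton clause (p3), p3 = True.
Now (¬p3) is unsatisfied and unit — conflict.
Backtrack on p7: now try p7 = False.
From the singleton clause (p4), p4 = True.
From the singleton clause (¬p5), p5 = False.
From the singleton clause (p3), p3 = True.
From the singleton clause (p6), p6 = True.
From the singleton clause (p2), p2 = True.
Now (¬p2) is unsatisfied and unit — conflict.
Either choice for p7 ends in contradiction.
Backtrack on p1: now try p1 = False.
Suppose p4 = False.
From the singleton clause (p6), p6 = True.
From the singleton clause (p7), p7 = True.
Now (¬p7) is unsatisfied and unit — conflict.
Backtrack on p4: now try p4 = True.
From the singleton clause (p7), p7 = True.
From the singleton clause (p5), p5 = True.
From the singleton clause (p2), p2 = True.
Now (¬p2) is unsatisfied and unit — conflict.
Either choice for p4 ends in contradiction.
Either choice for p1 ends in contradiction.
No assignment satisfies every clause.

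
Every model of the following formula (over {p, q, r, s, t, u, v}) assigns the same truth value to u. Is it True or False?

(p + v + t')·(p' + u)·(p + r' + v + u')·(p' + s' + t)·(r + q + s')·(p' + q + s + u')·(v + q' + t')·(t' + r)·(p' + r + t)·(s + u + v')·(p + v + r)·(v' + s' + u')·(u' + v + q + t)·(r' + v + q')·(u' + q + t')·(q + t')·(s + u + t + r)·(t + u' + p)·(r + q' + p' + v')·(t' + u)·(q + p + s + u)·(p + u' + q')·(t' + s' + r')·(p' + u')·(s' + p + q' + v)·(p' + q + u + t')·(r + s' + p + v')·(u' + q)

Suppose u = 1.
Unit clause (p') forces p = 0.
Unit clause (t) forces t = 1.
Unit clause (v) forces v = 1.
Unit clause (r) forces r = 1.
Unit clause (s') forces s = 0.
Unit clause (q) forces q = 1.
Now (q') is unsatisfied and unit — conflict.
So every satisfying assignment has u = False.

False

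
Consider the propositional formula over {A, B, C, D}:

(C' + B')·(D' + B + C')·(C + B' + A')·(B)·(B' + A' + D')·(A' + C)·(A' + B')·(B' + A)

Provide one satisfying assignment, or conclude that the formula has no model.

UNSATISFIABLE

(B) alone gives B = 1.
(C') alone gives C = 0.
(A') alone gives A = 0.
But (A) is also a unit clause — contradiction.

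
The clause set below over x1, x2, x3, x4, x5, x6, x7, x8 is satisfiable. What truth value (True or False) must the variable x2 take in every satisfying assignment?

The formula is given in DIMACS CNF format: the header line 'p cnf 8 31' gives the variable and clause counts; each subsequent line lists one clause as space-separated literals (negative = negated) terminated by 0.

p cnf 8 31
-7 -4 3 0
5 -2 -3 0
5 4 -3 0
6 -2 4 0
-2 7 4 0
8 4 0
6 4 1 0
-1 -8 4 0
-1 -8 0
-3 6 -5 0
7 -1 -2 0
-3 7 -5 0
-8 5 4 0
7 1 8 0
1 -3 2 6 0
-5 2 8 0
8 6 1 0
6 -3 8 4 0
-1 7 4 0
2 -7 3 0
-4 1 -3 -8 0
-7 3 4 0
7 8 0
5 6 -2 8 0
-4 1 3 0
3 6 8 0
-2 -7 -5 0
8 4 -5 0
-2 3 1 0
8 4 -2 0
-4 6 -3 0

Suppose x2 = True.
Suppose x5 = True.
Unit clause (¬x7) forces x7 = False.
Unit clause (x4) forces x4 = True.
Unit clause (¬x1) forces x1 = False.
Unit clause (¬x3) forces x3 = False.
Now (x3) is unsatisfied and unit — conflict.
So x5 must be the other value — set x5 = False.
Unit clause (¬x3) forces x3 = False.
Unit clause (x1) forces x1 = True.
Unit clause (¬x8) forces x8 = False.
Unit clause (x4) forces x4 = True.
Unit clause (¬x7) forces x7 = False.
Now (x7) is unsatisfied and unit — conflict.
Either choice for x5 ends in contradiction.
So every satisfying assignment has x2 = False.

False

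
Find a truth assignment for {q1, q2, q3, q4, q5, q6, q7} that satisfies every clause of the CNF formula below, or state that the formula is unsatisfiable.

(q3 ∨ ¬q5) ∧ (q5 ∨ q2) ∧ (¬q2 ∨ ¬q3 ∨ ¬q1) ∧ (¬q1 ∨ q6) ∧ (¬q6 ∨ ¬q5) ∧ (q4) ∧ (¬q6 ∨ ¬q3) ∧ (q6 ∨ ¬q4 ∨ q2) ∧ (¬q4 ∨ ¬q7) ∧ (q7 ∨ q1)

The clause (q4) is unit, so q4 = True.
The clause (¬q7) is unit, so q7 = False.
The clause (q1) is unit, so q1 = True.
The clause (q6) is unit, so q6 = True.
The clause (¬q5) is unit, so q5 = False.
The clause (q2) is unit, so q2 = True.
The clause (¬q3) is unit, so q3 = False.
This assignment satisfies each clause.

q1 ↦ True, q2 ↦ True, q3 ↦ False, q4 ↦ True, q5 ↦ False, q6 ↦ True, q7 ↦ False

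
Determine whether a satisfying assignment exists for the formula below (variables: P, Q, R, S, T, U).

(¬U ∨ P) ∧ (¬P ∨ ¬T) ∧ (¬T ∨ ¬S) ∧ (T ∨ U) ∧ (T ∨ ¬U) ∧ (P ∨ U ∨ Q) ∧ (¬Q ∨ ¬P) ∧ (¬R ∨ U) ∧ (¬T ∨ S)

Unsatisfiable

Branch on U: set U = False.
The clause (T) is unit, so T = True.
The clause (¬P) is unit, so P = False.
The clause (¬S) is unit, so S = False.
That conflicts with the unit clause (S).
Undo U and try U = True.
The clause (P) is unit, so P = True.
The clause (¬T) is unit, so T = False.
That conflicts with the unit clause (T).
Both values of U lead to a conflict.
No assignment satisfies every clause.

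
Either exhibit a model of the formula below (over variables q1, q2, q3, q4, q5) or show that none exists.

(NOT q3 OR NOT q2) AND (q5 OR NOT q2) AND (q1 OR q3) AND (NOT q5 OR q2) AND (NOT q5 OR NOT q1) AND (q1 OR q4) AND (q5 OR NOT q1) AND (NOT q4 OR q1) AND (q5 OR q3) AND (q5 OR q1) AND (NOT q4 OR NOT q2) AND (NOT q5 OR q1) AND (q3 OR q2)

Case q3 = false:
Unit clause (q1) forces q1 = true.
Unit clause (NOT q5) forces q5 = false.
That conflicts with the unit clause (q5).
That branch fails; take q3 = true instead.
Unit clause (NOT q2) forces q2 = false.
Unit clause (NOT q5) forces q5 = false.
Unit clause (NOT q1) forces q1 = false.
That conflicts with the unit clause (q1).
Neither q3 = true nor q3 = false works.

UNSATISFIABLE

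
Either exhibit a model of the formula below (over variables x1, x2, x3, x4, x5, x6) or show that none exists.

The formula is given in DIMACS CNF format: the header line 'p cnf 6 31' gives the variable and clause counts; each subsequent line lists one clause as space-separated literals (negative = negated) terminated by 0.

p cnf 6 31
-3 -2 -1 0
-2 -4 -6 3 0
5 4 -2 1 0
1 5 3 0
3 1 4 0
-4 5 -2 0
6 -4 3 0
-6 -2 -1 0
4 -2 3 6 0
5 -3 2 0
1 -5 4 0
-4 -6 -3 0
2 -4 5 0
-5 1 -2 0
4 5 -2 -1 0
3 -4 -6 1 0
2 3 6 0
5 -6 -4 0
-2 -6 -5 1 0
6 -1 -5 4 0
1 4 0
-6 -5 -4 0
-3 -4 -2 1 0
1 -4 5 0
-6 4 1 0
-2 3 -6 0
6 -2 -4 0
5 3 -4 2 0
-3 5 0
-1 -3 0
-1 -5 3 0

x1 ↦ True, x2 ↦ False, x3 ↦ False, x4 ↦ False, x5 ↦ False, x6 ↦ True

Try x1 = True.
Unit clause (¬x3) forces x3 = False.
Unit clause (¬x5) forces x5 = False.
Try x4 = False.
Unit clause (¬x2) forces x2 = False.
Unit clause (x6) forces x6 = True.
Every clause now holds.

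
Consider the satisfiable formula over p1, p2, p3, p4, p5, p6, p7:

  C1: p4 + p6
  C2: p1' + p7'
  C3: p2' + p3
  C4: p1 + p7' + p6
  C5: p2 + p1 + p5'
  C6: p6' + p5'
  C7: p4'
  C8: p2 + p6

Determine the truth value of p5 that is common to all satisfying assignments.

Suppose p5 = 1.
Unit clause (p6') forces p6 = 0.
Unit clause (p4) forces p4 = 1.
That conflicts with the unit clause (p4').
So every satisfying assignment has p5 = False.

False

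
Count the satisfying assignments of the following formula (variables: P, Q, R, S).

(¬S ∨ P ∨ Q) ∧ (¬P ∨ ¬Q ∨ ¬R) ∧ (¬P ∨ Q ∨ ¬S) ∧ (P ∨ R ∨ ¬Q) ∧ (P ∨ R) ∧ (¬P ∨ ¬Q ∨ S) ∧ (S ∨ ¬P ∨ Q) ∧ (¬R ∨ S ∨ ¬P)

4

There are 2^4 = 16 truth assignments over (P, Q, R, S).
Split on R. With R = True, the clauses containing R are satisfied and ¬R drops from the rest; 3 of the 2^3 = 8 assignments to the other variables satisfy what remains.
With R = False, by the same count on the reduced clause set, 1 assignment works.
Total: 3 + 1 = 4.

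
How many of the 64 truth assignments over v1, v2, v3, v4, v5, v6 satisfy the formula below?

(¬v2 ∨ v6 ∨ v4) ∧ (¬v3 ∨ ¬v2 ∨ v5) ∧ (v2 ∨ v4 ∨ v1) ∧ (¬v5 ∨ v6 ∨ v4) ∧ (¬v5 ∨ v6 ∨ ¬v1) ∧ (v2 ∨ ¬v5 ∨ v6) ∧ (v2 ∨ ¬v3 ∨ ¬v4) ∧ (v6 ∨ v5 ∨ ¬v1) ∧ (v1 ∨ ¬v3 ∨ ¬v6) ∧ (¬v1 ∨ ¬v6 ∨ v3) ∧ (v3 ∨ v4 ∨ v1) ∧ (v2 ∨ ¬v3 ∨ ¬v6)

There are 2^6 = 64 truth assignments over (v1, v2, v3, v4, v5, v6).
Split on v5. With v5 = True, the clauses containing v5 are satisfied and ¬v5 drops from the rest; 6 of the 2^5 = 32 assignments to the other variables satisfy what remains.
With v5 = False, by the same count on the reduced clause set, 4 assignments work.
(One model: v1=F, v2=F, v3=F, v4=T, v5=F, v6=F.)
Total: 6 + 4 = 10.

10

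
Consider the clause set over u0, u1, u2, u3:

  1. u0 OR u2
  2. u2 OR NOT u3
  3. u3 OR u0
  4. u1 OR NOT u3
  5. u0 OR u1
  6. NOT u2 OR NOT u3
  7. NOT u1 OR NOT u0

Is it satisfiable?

Suppose u0 = true.
The clause (NOT u1) is unit, so u1 = false.
The clause (NOT u3) is unit, so u3 = false.
Every clause is now satisfied; u2 is unconstrained.
A satisfying assignment: u0 ↦ true; u1 ↦ false; u2 ↦ true; u3 ↦ false.

Satisfiable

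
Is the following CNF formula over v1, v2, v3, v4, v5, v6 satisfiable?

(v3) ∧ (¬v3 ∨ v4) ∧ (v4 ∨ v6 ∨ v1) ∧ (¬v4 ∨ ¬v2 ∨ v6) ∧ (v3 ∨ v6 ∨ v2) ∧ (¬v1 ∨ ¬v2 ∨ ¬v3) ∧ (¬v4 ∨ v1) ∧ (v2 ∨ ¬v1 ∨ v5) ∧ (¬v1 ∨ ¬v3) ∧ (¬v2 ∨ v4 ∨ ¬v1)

The clause (v3) is unit, so v3 = True.
The clause (v4) is unit, so v4 = True.
The clause (v1) is unit, so v1 = True.
That conflicts with the unit clause (¬v1).
No assignment satisfies every clause.

Unsatisfiable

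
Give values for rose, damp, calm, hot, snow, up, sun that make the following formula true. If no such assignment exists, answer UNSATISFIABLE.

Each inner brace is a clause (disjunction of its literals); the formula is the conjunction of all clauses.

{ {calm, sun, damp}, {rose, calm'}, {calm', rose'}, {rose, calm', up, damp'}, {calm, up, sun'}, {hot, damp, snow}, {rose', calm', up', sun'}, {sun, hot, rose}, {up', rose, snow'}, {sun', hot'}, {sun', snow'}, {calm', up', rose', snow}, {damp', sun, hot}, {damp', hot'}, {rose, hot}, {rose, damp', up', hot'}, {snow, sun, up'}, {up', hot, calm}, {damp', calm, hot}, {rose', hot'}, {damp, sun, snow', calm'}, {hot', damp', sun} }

UNSATISFIABLE

Suppose rose = 1.
Unit clause (calm') forces calm = 0.
Unit clause (hot') forces hot = 0.
Unit clause (up') forces up = 0.
Unit clause (sun') forces sun = 0.
Unit clause (damp) forces damp = 1.
That conflicts with the unit clause (damp').
So rose must be the other value — set rose = 0.
Unit clause (calm') forces calm = 0.
Unit clause (hot) forces hot = 1.
Unit clause (sun') forces sun = 0.
Unit clause (damp) forces damp = 1.
That conflicts with the unit clause (damp').
Either choice for rose ends in contradiction.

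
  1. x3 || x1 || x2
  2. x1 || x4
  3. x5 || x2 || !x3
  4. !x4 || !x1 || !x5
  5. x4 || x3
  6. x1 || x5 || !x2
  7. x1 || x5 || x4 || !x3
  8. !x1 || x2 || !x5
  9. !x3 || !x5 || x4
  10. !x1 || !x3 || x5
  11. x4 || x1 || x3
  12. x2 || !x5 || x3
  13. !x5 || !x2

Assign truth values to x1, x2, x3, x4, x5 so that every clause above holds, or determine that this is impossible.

Try x1 = false.
The clause (x4) is unit, so x4 = true.
Try x3 = true.
Try x5 = true.
The clause (!x2) is unit, so x2 = false.
This assignment satisfies each clause.

x1 ↦ false, x2 ↦ false, x3 ↦ true, x4 ↦ true, x5 ↦ true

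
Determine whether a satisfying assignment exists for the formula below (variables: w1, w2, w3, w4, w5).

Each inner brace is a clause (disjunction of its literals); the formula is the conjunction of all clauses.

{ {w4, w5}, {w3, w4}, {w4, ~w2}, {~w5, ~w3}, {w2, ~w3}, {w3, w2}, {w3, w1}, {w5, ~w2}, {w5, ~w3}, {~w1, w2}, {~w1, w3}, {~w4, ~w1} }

Branch on w4: set w4 = 1.
(~w1) alone gives w1 = 0.
(w3) alone gives w3 = 1.
(~w5) alone gives w5 = 0.
That conflicts with the unit clause (w5).
So w4 must be the other value — set w4 = 0.
(w5) alone gives w5 = 1.
(w3) alone gives w3 = 1.
That conflicts with the unit clause (~w3).
Both values of w4 lead to a conflict.
No assignment satisfies every clause.

Unsatisfiable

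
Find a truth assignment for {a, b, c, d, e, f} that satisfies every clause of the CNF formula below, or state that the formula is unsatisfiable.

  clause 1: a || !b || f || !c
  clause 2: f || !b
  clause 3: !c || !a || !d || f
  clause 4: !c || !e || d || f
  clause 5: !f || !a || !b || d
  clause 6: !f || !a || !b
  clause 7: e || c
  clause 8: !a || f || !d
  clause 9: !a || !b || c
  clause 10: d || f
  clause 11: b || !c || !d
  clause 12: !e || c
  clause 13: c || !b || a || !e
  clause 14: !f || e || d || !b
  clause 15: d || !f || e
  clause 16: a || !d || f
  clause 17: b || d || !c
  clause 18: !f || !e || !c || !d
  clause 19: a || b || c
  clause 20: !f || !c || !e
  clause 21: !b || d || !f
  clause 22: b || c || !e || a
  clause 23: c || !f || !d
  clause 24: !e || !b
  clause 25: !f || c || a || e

a: false,  b: true,  c: true,  d: true,  e: false,  f: true

Branch on f: set f = true.
Branch on a: set a = false.
Branch on e: set e = false.
(c) alone gives c = true.
(d) alone gives d = true.
(b) alone gives b = true.
Every clause now holds.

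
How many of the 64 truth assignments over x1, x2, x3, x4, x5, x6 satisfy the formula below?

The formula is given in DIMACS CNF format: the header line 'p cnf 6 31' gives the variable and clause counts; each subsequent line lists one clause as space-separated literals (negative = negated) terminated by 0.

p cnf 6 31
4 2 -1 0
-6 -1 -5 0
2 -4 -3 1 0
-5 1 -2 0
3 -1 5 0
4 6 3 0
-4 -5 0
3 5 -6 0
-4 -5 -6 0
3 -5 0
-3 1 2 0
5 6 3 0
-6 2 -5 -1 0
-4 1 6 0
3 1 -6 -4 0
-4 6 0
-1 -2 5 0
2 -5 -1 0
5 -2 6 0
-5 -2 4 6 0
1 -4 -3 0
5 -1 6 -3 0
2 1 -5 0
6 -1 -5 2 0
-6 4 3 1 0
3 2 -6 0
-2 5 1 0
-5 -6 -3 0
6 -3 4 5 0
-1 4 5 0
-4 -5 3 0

1

There are 2^6 = 64 truth assignments over (x1, x2, x3, x4, x5, x6).
Split on x6. With x6 = True, the clauses containing x6 are satisfied and ¬x6 drops from the rest; 1 of the 2^5 = 32 assignments to the other variables satisfy what remains.
With x6 = False, by the same count on the reduced clause set, 0 assignments work.
Total: 1 + 0 = 1.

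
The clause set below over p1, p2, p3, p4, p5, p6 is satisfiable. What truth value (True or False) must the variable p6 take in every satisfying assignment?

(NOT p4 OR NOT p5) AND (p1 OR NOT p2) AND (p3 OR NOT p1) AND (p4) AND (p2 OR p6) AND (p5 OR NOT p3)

True

Suppose p6 = false.
The clause (p4) is unit, so p4 = true.
The clause (NOT p5) is unit, so p5 = false.
The clause (p2) is unit, so p2 = true.
The clause (p1) is unit, so p1 = true.
The clause (p3) is unit, so p3 = true.
Now (NOT p3) is unsatisfied and unit — conflict.
So every satisfying assignment has p6 = True.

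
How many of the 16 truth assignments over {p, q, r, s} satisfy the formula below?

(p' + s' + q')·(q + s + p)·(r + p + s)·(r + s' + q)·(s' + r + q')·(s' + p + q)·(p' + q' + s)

There are 2^4 = 16 truth assignments over (p, q, r, s).
Check each against the 7 clauses (columns in the order p, q, r, s):
  F F F F  ✗ fails (q + s + p)
  F F F T  ✗ fails (r + s' + q)
  F F T F  ✗ fails (q + s + p)
  F F T T  ✗ fails (s' + p + q)
  F T F F  ✗ fails (r + p + s)
  F T F T  ✗ fails (s' + r + q')
  F T T F  ✓ satisfies all
  F T T T  ✓ satisfies all
  T F F F  ✓ satisfies all
  T F F T  ✗ fails (r + s' + q)
  T F T F  ✓ satisfies all
  T F T T  ✓ satisfies all
  T T F F  ✗ fails (p' + q' + s)
  T T F T  ✗ fails (p' + s' + q')
  T T T F  ✗ fails (p' + q' + s)
  T T T T  ✗ fails (p' + s' + q')
5 of the 16 rows are models.

5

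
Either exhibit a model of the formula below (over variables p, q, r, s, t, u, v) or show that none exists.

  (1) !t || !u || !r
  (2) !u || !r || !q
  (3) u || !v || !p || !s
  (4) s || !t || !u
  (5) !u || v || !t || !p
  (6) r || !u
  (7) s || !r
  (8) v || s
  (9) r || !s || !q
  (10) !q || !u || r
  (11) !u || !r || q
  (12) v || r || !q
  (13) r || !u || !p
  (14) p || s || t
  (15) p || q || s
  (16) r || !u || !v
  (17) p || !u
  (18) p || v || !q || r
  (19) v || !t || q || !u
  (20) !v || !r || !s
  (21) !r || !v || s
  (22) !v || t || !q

p ↦ false; q ↦ true; r ↦ true; s ↦ true; t ↦ false; u ↦ false; v ↦ false

Branch on r: set r = true.
The clause (s) is unit, so s = true.
The clause (!v) is unit, so v = false.
Branch on t: set t = false.
Branch on u: set u = false.
No clause remains; p, q are free.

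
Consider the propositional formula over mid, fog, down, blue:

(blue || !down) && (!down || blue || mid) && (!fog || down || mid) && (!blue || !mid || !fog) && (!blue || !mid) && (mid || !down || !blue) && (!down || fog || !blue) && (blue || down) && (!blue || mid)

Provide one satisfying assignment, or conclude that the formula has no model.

UNSATISFIABLE

Case blue = true:
Unit clause (!mid) forces mid = false.
But (mid) is also a unit clause — contradiction.
Backtrack on blue: now try blue = false.
Unit clause (!down) forces down = false.
But (down) is also a unit clause — contradiction.
Both values of blue lead to a conflict.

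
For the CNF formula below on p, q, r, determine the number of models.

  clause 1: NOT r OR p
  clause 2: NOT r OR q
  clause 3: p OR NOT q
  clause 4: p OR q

There are 2^3 = 8 truth assignments over (p, q, r).
Split on p. With p = true, the clauses containing p are satisfied and NOT p drops from the rest; 3 of the 2^2 = 4 assignments to the other variables satisfy what remains.
With p = false, by the same count on the reduced clause set, 0 assignments work.
(One model: p=T, q=F, r=F.)
Total: 3 + 0 = 3.

3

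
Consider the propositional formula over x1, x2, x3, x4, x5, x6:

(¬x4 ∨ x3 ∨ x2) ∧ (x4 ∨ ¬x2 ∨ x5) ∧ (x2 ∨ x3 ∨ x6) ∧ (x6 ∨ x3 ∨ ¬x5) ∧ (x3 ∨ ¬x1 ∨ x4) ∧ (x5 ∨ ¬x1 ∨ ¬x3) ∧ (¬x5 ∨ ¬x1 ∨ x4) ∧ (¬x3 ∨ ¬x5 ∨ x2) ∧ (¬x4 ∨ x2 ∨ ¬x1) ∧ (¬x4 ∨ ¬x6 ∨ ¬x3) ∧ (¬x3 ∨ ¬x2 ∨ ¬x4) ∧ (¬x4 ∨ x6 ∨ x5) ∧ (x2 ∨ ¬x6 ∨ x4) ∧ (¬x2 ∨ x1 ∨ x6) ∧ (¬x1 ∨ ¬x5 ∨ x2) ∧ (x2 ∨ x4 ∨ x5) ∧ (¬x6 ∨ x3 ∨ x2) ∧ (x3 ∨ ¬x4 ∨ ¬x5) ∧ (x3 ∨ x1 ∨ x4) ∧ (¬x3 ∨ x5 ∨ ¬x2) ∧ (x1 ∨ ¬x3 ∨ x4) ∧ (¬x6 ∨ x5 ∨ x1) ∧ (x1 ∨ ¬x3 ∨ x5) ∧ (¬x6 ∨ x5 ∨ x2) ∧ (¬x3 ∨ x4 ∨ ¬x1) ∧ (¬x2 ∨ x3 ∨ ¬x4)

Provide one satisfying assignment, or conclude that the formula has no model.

Branch on x4: set x4 = False.
Branch on x2: set x2 = False.
(¬x6) alone gives x6 = False.
(x3) alone gives x3 = True.
(¬x5) alone gives x5 = False.
That conflicts with the unit clause (x5).
That branch fails; take x2 = True instead.
(x5) alone gives x5 = True.
(¬x1) alone gives x1 = False.
(x6) alone gives x6 = True.
(x3) alone gives x3 = True.
That conflicts with the unit clause (¬x3).
Either choice for x2 ends in contradiction.
That branch fails; take x4 = True instead.
Branch on x3: set x3 = True.
(¬x6) alone gives x6 = False.
(¬x2) alone gives x2 = False.
(¬x5) alone gives x5 = False.
That conflicts with the unit clause (x5).
That branch fails; take x3 = False instead.
(x2) alone gives x2 = True.
That conflicts with the unit clause (¬x2).
Either choice for x3 ends in contradiction.
Either choice for x4 ends in contradiction.

UNSATISFIABLE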